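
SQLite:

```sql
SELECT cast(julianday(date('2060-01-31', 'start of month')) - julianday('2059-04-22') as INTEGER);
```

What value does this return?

`start of month` rewinds 2060-01-31 to 2060-01-01.
8 days remain in April 2059 after the 22nd (30 − 22).
Full months from May 2059 through December 2059 contribute their day counts.
Then 1 day into January 2060.
Total: 8 + 31 + 30 + 31 + 31 + 30 + 31 + 30 + 31 + 1 = 254.

254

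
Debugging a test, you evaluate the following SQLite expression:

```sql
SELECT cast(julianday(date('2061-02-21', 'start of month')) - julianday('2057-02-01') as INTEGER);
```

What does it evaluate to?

`start of month` rewinds 2061-02-21 to 2061-02-01.
27 days remain in February 2057 after the 1st (28 − 1).
Full months from March 2057 through January 2061 contribute their day counts.
Then 1 day into February 2061.
Total: 27 + 31 + 30 + 31 + 30 + 31 + 31 + 30 + 31 + 30 + 31 + 31 + 28 + 31 + 30 + 31 + 30 + 31 + 31 + 30 + 31 + 30 + 31 + 31 + 28 + 31 + 30 + 31 + 30 + 31 + 31 + 30 + 31 + 30 + 31 + 31 + 29 + 31 + 30 + 31 + 30 + 31 + 31 + 30 + 31 + 30 + 31 + 31 + 1 = 1461.

1461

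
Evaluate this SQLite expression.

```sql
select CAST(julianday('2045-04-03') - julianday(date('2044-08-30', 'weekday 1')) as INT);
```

`weekday 1` advances to the next Monday; 2044-08-30 is a Tuesday, so it moves forward to 2044-09-05.
25 days remain in September 2044 after the 5th (30 − 5).
Full months from October 2044 through March 2045 contribute their day counts.
Then 3 days into April 2045.
Total: 25 + 31 + 30 + 31 + 31 + 28 + 31 + 3 = 210.

210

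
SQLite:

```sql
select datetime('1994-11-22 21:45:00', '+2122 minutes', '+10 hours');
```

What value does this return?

2122 minutes = 35h 22m; +2122 minutes from 1994-11-22 21:45:00 is 1994-11-24 09:07:00 (crosses midnight).
+10 hours from 1994-11-24 09:07:00 is 1994-11-24 19:07:00.

1994-11-24 19:07:00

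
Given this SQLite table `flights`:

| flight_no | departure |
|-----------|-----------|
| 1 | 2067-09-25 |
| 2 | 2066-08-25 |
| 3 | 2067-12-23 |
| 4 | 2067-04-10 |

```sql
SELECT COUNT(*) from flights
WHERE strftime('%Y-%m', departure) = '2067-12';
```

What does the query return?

1

Rows with year-month 2067-12: 2067-12-23 → 1.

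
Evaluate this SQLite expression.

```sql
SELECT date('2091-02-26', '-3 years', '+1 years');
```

2089-02-26

Adding -3 years to 2091-02-26 gives 2088-02-26.
Adding +1 year to 2088-02-26 gives 2089-02-26.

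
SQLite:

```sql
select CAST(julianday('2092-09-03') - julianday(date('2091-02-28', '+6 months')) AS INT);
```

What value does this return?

Adding +6 months to 2091-02-28 gives 2091-08-28.
3 days remain in August 2091 after the 28th (31 − 28).
Full months from September 2091 through August 2092 contribute their day counts.
Then 3 days into September 2092.
Total: 3 + 30 + 31 + 30 + 31 + 31 + 29 + 31 + 30 + 31 + 30 + 31 + 31 + 3 = 372.

372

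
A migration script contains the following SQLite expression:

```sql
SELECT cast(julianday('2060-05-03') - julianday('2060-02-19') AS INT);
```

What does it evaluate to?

74

10 days remain in February 2060 after the 19th (29 − 19).
March 2060: 31 days.
April 2060: 30 days.
Then 3 days into May 2060.
Total: 10 + 31 + 30 + 3 = 74.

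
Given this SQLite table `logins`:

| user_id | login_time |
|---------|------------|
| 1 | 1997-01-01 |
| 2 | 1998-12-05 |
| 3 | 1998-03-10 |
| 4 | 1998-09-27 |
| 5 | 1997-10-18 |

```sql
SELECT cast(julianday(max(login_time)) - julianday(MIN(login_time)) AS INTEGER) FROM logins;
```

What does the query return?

703

MIN = 1997-01-01, MAX = 1998-12-05.
30 days remain in January 1997 after the 1st (31 − 1).
Full months from February 1997 through November 1998 contribute their day counts.
Then 5 days into December 1998.
Total: 30 + 28 + 31 + 30 + 31 + 30 + 31 + 31 + 30 + 31 + 30 + 31 + 31 + 28 + 31 + 30 + 31 + 30 + 31 + 31 + 30 + 31 + 30 + 5 = 703.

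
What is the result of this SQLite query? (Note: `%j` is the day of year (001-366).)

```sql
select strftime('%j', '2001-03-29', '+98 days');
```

First apply '+98 days': 2001-03-29 → 2001-07-05.
Day-of-year for 2001-07-05: days since 2001-01-01 inclusive = 186, zero-padded to 186.

186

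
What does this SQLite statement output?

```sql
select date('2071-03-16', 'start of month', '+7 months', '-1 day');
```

2071-09-30

`start of month` rewinds 2071-03-16 to 2071-03-01.
Adding +7 months to 2071-03-01 gives 2071-10-01.
Going back 1 day from 2071-10-01 reaches 2071-09-30 (last day of September, 30 days).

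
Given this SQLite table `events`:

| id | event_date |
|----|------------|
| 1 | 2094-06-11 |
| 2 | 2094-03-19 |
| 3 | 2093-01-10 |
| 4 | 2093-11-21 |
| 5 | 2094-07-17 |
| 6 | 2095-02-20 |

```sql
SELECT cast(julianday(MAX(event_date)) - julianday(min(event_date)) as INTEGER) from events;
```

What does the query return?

771

MIN = 2093-01-10, MAX = 2095-02-20.
21 days remain in January 2093 after the 10th (31 − 10).
Full months from February 2093 through January 2095 contribute their day counts.
Then 20 days into February 2095.
Total: 21 + 28 + 31 + 30 + 31 + 30 + 31 + 31 + 30 + 31 + 30 + 31 + 31 + 28 + 31 + 30 + 31 + 30 + 31 + 31 + 30 + 31 + 30 + 31 + 31 + 20 = 771.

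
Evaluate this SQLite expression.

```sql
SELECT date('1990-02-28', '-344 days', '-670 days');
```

Applying '-344 days' to 1990-02-28: counting 344 days back gives 1989-03-21.
Applying '-670 days' to 1989-03-21: counting 670 days back gives 1987-05-21.

1987-05-21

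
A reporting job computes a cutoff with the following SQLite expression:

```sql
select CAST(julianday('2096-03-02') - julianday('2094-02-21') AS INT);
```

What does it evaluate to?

740

7 days remain in February 2094 after the 21st (28 − 21).
Full months from March 2094 through February 2096 contribute their day counts.
Then 2 days into March 2096.
Total: 7 + 31 + 30 + 31 + 30 + 31 + 31 + 30 + 31 + 30 + 31 + 31 + 28 + 31 + 30 + 31 + 30 + 31 + 31 + 30 + 31 + 30 + 31 + 31 + 29 + 2 = 740.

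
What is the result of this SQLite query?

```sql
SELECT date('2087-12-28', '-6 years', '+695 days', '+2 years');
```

Adding -6 years to 2087-12-28 gives 2081-12-28.
Applying '+695 days' to 2081-12-28: counting 695 days forward gives 2083-11-23.
Adding +2 years to 2083-11-23 gives 2085-11-23.

2085-11-23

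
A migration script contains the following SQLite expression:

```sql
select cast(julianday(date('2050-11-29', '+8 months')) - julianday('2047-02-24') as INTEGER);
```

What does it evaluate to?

1616

Adding +8 months to 2050-11-29 gives 2051-07-29.
4 days remain in February 2047 after the 24th (28 − 24).
Full months from March 2047 through June 2051 contribute their day counts.
Then 29 days into July 2051.
Total: 4 + 31 + 30 + 31 + 30 + 31 + 31 + 30 + 31 + 30 + 31 + 31 + 29 + 31 + 30 + 31 + 30 + 31 + 31 + 30 + 31 + 30 + 31 + 31 + 28 + 31 + 30 + 31 + 30 + 31 + 31 + 30 + 31 + 30 + 31 + 31 + 28 + 31 + 30 + 31 + 30 + 31 + 31 + 30 + 31 + 30 + 31 + 31 + 28 + 31 + 30 + 31 + 30 + 29 = 1616.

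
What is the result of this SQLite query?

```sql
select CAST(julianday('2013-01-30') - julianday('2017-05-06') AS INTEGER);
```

-1557

1 day remains in January 2013 after the 30th (31 − 30).
Full months from February 2013 through April 2017 contribute their day counts.
Then 6 days into May 2017.
Total: 1 + 28 + 31 + 30 + 31 + 30 + 31 + 31 + 30 + 31 + 30 + 31 + 31 + 28 + 31 + 30 + 31 + 30 + 31 + 31 + 30 + 31 + 30 + 31 + 31 + 28 + 31 + 30 + 31 + 30 + 31 + 31 + 30 + 31 + 30 + 31 + 31 + 29 + 31 + 30 + 31 + 30 + 31 + 31 + 30 + 31 + 30 + 31 + 31 + 28 + 31 + 30 + 6 = 1557.
The subtraction is earlier − later, so the result is −1557 → -1557.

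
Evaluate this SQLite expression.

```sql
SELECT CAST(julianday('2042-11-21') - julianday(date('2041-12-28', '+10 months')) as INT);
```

24

Adding +10 months to 2041-12-28 gives 2042-10-28.
3 days remain in October 2042 after the 28th (31 − 28).
Then 21 days into November 2042.
Total: 3 + 21 = 24.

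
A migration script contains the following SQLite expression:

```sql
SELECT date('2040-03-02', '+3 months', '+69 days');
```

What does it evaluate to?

Adding +3 months to 2040-03-02 gives 2040-06-02.
Applying '+69 days' to 2040-06-02: counting 69 days forward gives 2040-08-10.

2040-08-10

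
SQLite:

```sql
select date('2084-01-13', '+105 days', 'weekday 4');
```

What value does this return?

Applying '+105 days' to 2084-01-13: counting 105 days forward gives 2084-04-27.
`weekday 4` advances to the next Thursday; 2084-04-27 is already a Thursday, so it stays at 2084-04-27.

2084-04-27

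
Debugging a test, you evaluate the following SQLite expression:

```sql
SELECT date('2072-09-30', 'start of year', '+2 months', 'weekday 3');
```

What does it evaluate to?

`start of year` rewinds 2072-09-30 to 2072-01-01.
Adding +2 months to 2072-01-01 gives 2072-03-01.
`weekday 3` advances to the next Wednesday; 2072-03-01 is a Tuesday, so it moves forward to 2072-03-02.

2072-03-02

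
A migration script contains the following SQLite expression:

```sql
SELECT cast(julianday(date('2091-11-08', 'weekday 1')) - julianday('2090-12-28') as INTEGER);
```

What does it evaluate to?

`weekday 1` advances to the next Monday; 2091-11-08 is a Thursday, so it moves forward to 2091-11-12.
3 days remain in December 2090 after the 28th (31 − 28).
Full months from January 2091 through October 2091 contribute their day counts.
Then 12 days into November 2091.
Total: 3 + 31 + 28 + 31 + 30 + 31 + 30 + 31 + 31 + 30 + 31 + 12 = 319.

319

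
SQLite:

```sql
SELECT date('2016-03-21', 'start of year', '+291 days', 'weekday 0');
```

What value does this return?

2016-10-23

`start of year` rewinds 2016-03-21 to 2016-01-01.
Applying '+291 days' to 2016-01-01: counting 291 days forward gives 2016-10-18.
`weekday 0` advances to the next Sunday; 2016-10-18 is a Tuesday, so it moves forward to 2016-10-23.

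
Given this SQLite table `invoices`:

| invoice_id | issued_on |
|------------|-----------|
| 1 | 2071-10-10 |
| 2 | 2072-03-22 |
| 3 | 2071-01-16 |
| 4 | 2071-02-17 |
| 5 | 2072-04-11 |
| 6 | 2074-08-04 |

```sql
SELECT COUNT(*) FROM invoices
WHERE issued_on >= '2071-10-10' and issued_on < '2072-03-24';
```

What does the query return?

2

Rows in [2071-10-10, 2072-03-24): 2071-10-10, 2072-03-22 → 2 rows.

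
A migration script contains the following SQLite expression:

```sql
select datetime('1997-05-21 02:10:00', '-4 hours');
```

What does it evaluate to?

-4 hours from 1997-05-21 02:10:00 is 1997-05-20 22:10:00 (crosses midnight).

1997-05-20 22:10:00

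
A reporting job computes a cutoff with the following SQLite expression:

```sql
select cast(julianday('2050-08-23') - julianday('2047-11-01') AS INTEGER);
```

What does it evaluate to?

1026

29 days remain in November 2047 after the 1st (30 − 1).
Full months from December 2047 through July 2050 contribute their day counts.
Then 23 days into August 2050.
Total: 29 + 31 + 31 + 29 + 31 + 30 + 31 + 30 + 31 + 31 + 30 + 31 + 30 + 31 + 31 + 28 + 31 + 30 + 31 + 30 + 31 + 31 + 30 + 31 + 30 + 31 + 31 + 28 + 31 + 30 + 31 + 30 + 31 + 23 = 1026.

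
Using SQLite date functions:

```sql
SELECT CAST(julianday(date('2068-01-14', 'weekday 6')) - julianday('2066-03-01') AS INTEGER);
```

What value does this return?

684

`weekday 6` advances to the next Saturday; 2068-01-14 is already a Saturday, so it stays at 2068-01-14.
30 days remain in March 2066 after the 1st (31 − 1).
Full months from April 2066 through December 2067 contribute their day counts.
Then 14 days into January 2068.
Total: 30 + 30 + 31 + 30 + 31 + 31 + 30 + 31 + 30 + 31 + 31 + 28 + 31 + 30 + 31 + 30 + 31 + 31 + 30 + 31 + 30 + 31 + 14 = 684.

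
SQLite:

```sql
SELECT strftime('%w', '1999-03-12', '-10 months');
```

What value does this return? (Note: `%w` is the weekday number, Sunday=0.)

2

First apply '-10 months': 1999-03-12 → 1998-05-12.
1998-05-12 is a Tuesday; with Sunday=0 that is 2.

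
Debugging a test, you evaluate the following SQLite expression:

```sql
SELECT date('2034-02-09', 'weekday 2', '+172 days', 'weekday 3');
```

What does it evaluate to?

2034-08-09

`weekday 2` advances to the next Tuesday; 2034-02-09 is a Thursday, so it moves forward to 2034-02-14.
Applying '+172 days' to 2034-02-14: counting 172 days forward gives 2034-08-05.
`weekday 3` advances to the next Wednesday; 2034-08-05 is a Saturday, so it moves forward to 2034-08-09.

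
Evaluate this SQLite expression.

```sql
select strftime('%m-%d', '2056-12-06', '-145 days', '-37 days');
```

First apply '-145 days', '-37 days': 2056-12-06 → 2056-06-07.
`%m-%d` extracts the month-day: 06-07.

06-07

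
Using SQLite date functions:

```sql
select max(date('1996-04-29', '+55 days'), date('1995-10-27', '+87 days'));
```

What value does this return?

date('1996-04-29', '+55 days') → 1996-06-23.
date('1995-10-27', '+87 days') → 1996-01-22.
Later of the two is 1996-06-23.

1996-06-23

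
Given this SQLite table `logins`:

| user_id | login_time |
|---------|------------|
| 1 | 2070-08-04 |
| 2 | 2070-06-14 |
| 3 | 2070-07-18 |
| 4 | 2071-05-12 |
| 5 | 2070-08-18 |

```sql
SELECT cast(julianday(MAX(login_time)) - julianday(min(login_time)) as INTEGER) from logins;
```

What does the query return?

MIN = 2070-06-14, MAX = 2071-05-12.
16 days remain in June 2070 after the 14th (30 − 14).
Full months from July 2070 through April 2071 contribute their day counts.
Then 12 days into May 2071.
Total: 16 + 31 + 31 + 30 + 31 + 30 + 31 + 31 + 28 + 31 + 30 + 12 = 332.

332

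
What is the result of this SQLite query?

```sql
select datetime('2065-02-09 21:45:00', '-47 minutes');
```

-47 minutes from 2065-02-09 21:45:00 is 2065-02-09 20:58:00.

2065-02-09 20:58:00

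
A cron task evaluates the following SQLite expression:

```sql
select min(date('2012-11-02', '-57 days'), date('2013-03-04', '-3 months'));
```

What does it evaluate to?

2012-09-06

date('2012-11-02', '-57 days') → 2012-09-06.
date('2013-03-04', '-3 months') → 2012-12-04.
Earlier of the two is 2012-09-06.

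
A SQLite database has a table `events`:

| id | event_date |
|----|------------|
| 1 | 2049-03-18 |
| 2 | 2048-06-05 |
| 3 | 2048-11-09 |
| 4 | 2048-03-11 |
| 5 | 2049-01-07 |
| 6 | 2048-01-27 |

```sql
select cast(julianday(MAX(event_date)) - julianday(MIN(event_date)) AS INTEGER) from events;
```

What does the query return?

MIN = 2048-01-27, MAX = 2049-03-18.
4 days remain in January 2048 after the 27th (31 − 27).
Full months from February 2048 through February 2049 contribute their day counts.
Then 18 days into March 2049.
Total: 4 + 29 + 31 + 30 + 31 + 30 + 31 + 31 + 30 + 31 + 30 + 31 + 31 + 28 + 18 = 416.

416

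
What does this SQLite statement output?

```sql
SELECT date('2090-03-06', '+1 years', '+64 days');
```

2091-05-09

Adding +1 year to 2090-03-06 gives 2091-03-06.
Applying '+64 days' to 2091-03-06: counting 64 days forward gives 2091-05-09.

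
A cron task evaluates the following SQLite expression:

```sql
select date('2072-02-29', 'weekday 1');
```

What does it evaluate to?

2072-02-29

`weekday 1` advances to the next Monday; 2072-02-29 is already a Monday, so it stays at 2072-02-29.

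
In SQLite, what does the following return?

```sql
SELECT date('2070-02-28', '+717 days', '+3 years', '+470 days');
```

Applying '+717 days' to 2070-02-28: counting 717 days forward gives 2072-02-15.
Adding +3 years to 2072-02-15 gives 2075-02-15.
Applying '+470 days' to 2075-02-15: counting 470 days forward gives 2076-05-30.

2076-05-30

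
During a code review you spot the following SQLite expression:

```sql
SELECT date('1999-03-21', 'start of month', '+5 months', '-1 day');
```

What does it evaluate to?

1999-07-31

`start of month` rewinds 1999-03-21 to 1999-03-01.
Adding +5 months to 1999-03-01 gives 1999-08-01.
Going back 1 day from 1999-08-01 reaches 1999-07-31 (last day of July, 31 days).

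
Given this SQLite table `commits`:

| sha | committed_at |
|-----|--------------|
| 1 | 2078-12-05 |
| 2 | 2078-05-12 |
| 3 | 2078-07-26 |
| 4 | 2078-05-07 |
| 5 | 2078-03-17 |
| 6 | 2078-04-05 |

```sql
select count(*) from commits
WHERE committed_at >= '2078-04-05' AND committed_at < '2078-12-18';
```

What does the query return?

5

Rows in [2078-04-05, 2078-12-18): 2078-12-05, 2078-05-12, 2078-07-26, 2078-05-07, 2078-04-05 → 5 rows.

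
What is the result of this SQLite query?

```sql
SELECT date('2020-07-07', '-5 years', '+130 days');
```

Adding -5 years to 2020-07-07 gives 2015-07-07.
Applying '+130 days' to 2015-07-07: counting 130 days forward gives 2015-11-14.

2015-11-14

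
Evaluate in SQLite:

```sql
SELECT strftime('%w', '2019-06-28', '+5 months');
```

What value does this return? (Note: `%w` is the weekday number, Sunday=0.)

4

First apply '+5 months': 2019-06-28 → 2019-11-28.
2019-11-28 is a Thursday; with Sunday=0 that is 4.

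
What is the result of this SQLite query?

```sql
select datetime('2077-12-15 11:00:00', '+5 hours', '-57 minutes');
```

+5 hours from 2077-12-15 11:00:00 is 2077-12-15 16:00:00.
-57 minutes from 2077-12-15 16:00:00 is 2077-12-15 15:03:00.

2077-12-15 15:03:00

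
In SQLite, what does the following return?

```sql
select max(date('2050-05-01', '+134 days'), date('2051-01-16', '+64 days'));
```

2051-03-21

date('2050-05-01', '+134 days') → 2050-09-12.
date('2051-01-16', '+64 days') → 2051-03-21.
Later of the two is 2051-03-21.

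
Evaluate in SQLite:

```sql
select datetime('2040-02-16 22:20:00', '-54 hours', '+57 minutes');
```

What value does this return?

2040-02-14 17:17:00

-54 hours from 2040-02-16 22:20:00 is 2040-02-14 16:20:00 (crosses midnight).
+57 minutes from 2040-02-14 16:20:00 is 2040-02-14 17:17:00.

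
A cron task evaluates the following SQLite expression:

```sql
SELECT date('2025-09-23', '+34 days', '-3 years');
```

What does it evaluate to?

2022-10-27

September 2025 has 30 days; 7 remain after the 23rd, so 8 days reach 2025-10-01.
Advancing 26 more days within October lands on 2025-10-27.
Adding -3 years to 2025-10-27 gives 2022-10-27.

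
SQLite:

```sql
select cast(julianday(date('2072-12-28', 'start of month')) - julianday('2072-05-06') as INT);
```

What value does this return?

`start of month` rewinds 2072-12-28 to 2072-12-01.
25 days remain in May 2072 after the 6th (31 − 6).
Full months from June 2072 through November 2072 contribute their day counts.
Then 1 day into December 2072.
Total: 25 + 30 + 31 + 31 + 30 + 31 + 30 + 1 = 209.

209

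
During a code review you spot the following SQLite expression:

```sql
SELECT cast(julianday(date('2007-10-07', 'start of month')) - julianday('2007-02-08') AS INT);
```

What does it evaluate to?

`start of month` rewinds 2007-10-07 to 2007-10-01.
20 days remain in February 2007 after the 8th (28 − 8).
Full months from March 2007 through September 2007 contribute their day counts.
Then 1 day into October 2007.
Total: 20 + 31 + 30 + 31 + 30 + 31 + 31 + 30 + 1 = 235.

235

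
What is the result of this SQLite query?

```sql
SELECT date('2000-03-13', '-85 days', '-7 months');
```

1999-05-19

Applying '-85 days' to 2000-03-13: counting 85 days back gives 1999-12-19.
Adding -7 months to 1999-12-19 gives 1999-05-19.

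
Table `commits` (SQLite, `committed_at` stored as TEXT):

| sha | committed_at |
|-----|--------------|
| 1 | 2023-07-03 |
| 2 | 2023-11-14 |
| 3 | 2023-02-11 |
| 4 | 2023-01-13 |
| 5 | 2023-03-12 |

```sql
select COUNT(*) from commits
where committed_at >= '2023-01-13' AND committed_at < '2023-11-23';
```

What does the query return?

Rows in [2023-01-13, 2023-11-23): 2023-07-03, 2023-11-14, 2023-02-11, 2023-01-13, 2023-03-12 → 5 rows.

5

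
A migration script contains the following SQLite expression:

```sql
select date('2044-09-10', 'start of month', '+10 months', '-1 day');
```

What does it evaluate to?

2045-06-30

`start of month` rewinds 2044-09-10 to 2044-09-01.
Adding +10 months to 2044-09-01 gives 2045-07-01.
Going back 1 day from 2045-07-01 reaches 2045-06-30 (last day of June, 30 days).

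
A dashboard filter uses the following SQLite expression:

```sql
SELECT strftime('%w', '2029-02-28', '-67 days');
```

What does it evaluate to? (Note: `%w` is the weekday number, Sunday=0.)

6

First apply '-67 days': 2029-02-28 → 2028-12-23.
2028-12-23 is a Saturday; with Sunday=0 that is 6.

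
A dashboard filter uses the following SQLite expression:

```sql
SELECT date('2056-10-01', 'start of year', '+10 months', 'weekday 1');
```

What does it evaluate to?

`start of year` rewinds 2056-10-01 to 2056-01-01.
Adding +10 months to 2056-01-01 gives 2056-11-01.
`weekday 1` advances to the next Monday; 2056-11-01 is a Wednesday, so it moves forward to 2056-11-06.

2056-11-06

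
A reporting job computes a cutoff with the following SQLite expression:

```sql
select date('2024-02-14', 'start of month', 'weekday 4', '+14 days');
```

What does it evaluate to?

`start of month` rewinds 2024-02-14 to 2024-02-01.
`weekday 4` advances to the next Thursday; 2024-02-01 is already a Thursday, so it stays at 2024-02-01.
Advancing 14 more days within February lands on 2024-02-15.

2024-02-15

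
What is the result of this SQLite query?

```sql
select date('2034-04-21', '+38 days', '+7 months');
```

April 2034 has 30 days; 9 remain after the 21st, so 10 days reach 2034-05-01.
Advancing 28 more days within May lands on 2034-05-29.
Adding +7 months to 2034-05-29 gives 2034-12-29.

2034-12-29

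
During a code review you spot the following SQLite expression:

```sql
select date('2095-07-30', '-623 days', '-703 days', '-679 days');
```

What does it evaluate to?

Applying '-623 days' to 2095-07-30: counting 623 days back gives 2093-11-14.
Applying '-703 days' to 2093-11-14: counting 703 days back gives 2091-12-12.
Applying '-679 days' to 2091-12-12: counting 679 days back gives 2090-02-01.

2090-02-01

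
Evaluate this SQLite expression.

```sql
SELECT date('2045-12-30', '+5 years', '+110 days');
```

Adding +5 years to 2045-12-30 gives 2050-12-30.
Applying '+110 days' to 2050-12-30: counting 110 days forward gives 2051-04-19.

2051-04-19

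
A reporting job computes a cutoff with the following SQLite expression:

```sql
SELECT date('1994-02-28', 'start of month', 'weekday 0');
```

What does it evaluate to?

`start of month` rewinds 1994-02-28 to 1994-02-01.
`weekday 0` advances to the next Sunday; 1994-02-01 is a Tuesday, so it moves forward to 1994-02-06.

1994-02-06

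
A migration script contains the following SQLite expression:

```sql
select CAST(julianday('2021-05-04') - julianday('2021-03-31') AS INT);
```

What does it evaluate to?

0 days remain in March 2021 after the 31st (31 − 31).
April 2021: 30 days.
Then 4 days into May 2021.
Total: 0 + 30 + 4 = 34.

34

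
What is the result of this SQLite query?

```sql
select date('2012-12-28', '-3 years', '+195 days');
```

2010-07-11

Adding -3 years to 2012-12-28 gives 2009-12-28.
Applying '+195 days' to 2009-12-28: counting 195 days forward gives 2010-07-11.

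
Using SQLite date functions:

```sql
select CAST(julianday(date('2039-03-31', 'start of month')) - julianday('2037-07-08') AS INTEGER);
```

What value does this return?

601

`start of month` rewinds 2039-03-31 to 2039-03-01.
23 days remain in July 2037 after the 8th (31 − 8).
Full months from August 2037 through February 2039 contribute their day counts.
Then 1 day into March 2039.
Total: 23 + 31 + 30 + 31 + 30 + 31 + 31 + 28 + 31 + 30 + 31 + 30 + 31 + 31 + 30 + 31 + 30 + 31 + 31 + 28 + 1 = 601.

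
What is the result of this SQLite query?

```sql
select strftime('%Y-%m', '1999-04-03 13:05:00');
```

1999-04

`%Y-%m` extracts the year-month: 1999-04.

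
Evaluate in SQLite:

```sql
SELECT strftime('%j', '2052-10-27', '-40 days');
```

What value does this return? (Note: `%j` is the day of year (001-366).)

261

First apply '-40 days': 2052-10-27 → 2052-09-17.
Day-of-year for 2052-09-17: days since 2052-01-01 inclusive = 261, zero-padded to 261.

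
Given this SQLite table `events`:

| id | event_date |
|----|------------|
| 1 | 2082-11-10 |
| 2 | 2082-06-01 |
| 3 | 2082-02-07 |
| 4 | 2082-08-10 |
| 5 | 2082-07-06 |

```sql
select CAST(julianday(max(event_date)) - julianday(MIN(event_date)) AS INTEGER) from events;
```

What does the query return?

276

MIN = 2082-02-07, MAX = 2082-11-10.
21 days remain in February 2082 after the 7th (28 − 7).
Full months from March 2082 through October 2082 contribute their day counts.
Then 10 days into November 2082.
Total: 21 + 31 + 30 + 31 + 30 + 31 + 31 + 30 + 31 + 10 = 276.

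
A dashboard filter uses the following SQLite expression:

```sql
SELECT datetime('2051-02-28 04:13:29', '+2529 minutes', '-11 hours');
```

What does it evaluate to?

2051-03-01 11:22:29

2529 minutes = 42h 9m; +2529 minutes from 2051-02-28 04:13:29 is 2051-03-01 22:22:29 (crosses midnight).
-11 hours from 2051-03-01 22:22:29 is 2051-03-01 11:22:29.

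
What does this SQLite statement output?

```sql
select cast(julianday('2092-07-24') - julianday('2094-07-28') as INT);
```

-734

7 days remain in July 2092 after the 24th (31 − 24).
Full months from August 2092 through June 2094 contribute their day counts.
Then 28 days into July 2094.
Total: 7 + 31 + 30 + 31 + 30 + 31 + 31 + 28 + 31 + 30 + 31 + 30 + 31 + 31 + 30 + 31 + 30 + 31 + 31 + 28 + 31 + 30 + 31 + 30 + 28 = 734.
The subtraction is earlier − later, so the result is −734 → -734.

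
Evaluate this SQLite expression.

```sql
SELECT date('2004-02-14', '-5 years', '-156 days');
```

Adding -5 years to 2004-02-14 gives 1999-02-14.
Applying '-156 days' to 1999-02-14: counting 156 days back gives 1998-09-11.

1998-09-11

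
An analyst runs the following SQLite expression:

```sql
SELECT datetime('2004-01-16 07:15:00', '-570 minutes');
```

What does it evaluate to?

2004-01-15 21:45:00

570 minutes = 9h 30m; -570 minutes from 2004-01-16 07:15:00 is 2004-01-15 21:45:00 (crosses midnight).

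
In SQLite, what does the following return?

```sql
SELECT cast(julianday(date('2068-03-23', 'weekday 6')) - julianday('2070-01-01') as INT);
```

-648

`weekday 6` advances to the next Saturday; 2068-03-23 is a Friday, so it moves forward to 2068-03-24.
7 days remain in March 2068 after the 24th (31 − 24).
Full months from April 2068 through December 2069 contribute their day counts.
Then 1 day into January 2070.
Total: 7 + 30 + 31 + 30 + 31 + 31 + 30 + 31 + 30 + 31 + 31 + 28 + 31 + 30 + 31 + 30 + 31 + 31 + 30 + 31 + 30 + 31 + 1 = 648.
The subtraction is earlier − later, so the result is −648 → -648.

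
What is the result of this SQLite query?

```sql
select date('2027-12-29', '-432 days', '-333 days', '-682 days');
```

Applying '-432 days' to 2027-12-29: counting 432 days back gives 2026-10-23.
Applying '-333 days' to 2026-10-23: counting 333 days back gives 2025-11-24.
Applying '-682 days' to 2025-11-24: counting 682 days back gives 2024-01-12.

2024-01-12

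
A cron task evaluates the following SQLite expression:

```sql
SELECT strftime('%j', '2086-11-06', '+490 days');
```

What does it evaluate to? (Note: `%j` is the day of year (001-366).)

070

First apply '+490 days': 2086-11-06 → 2088-03-10.
Day-of-year for 2088-03-10: days since 2088-01-01 inclusive = 70, zero-padded to 070.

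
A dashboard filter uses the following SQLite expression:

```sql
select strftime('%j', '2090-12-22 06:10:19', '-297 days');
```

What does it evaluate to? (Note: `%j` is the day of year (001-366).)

059

First apply '-297 days': 2090-12-22 06:10:19 → 2090-02-28 06:10:19.
Day-of-year for 2090-02-28: days since 2090-01-01 inclusive = 59, zero-padded to 059.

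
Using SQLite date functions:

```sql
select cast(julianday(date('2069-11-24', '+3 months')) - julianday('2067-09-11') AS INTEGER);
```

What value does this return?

897

Adding +3 months to 2069-11-24 gives 2070-02-24.
19 days remain in September 2067 after the 11th (30 − 11).
Full months from October 2067 through January 2070 contribute their day counts.
Then 24 days into February 2070.
Total: 19 + 31 + 30 + 31 + 31 + 29 + 31 + 30 + 31 + 30 + 31 + 31 + 30 + 31 + 30 + 31 + 31 + 28 + 31 + 30 + 31 + 30 + 31 + 31 + 30 + 31 + 30 + 31 + 31 + 24 = 897.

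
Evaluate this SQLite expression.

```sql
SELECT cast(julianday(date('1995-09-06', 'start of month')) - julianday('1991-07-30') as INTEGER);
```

`start of month` rewinds 1995-09-06 to 1995-09-01.
1 day remains in July 1991 after the 30th (31 − 30).
Full months from August 1991 through August 1995 contribute their day counts.
Then 1 day into September 1995.
Total: 1 + 31 + 30 + 31 + 30 + 31 + 31 + 29 + 31 + 30 + 31 + 30 + 31 + 31 + 30 + 31 + 30 + 31 + 31 + 28 + 31 + 30 + 31 + 30 + 31 + 31 + 30 + 31 + 30 + 31 + 31 + 28 + 31 + 30 + 31 + 30 + 31 + 31 + 30 + 31 + 30 + 31 + 31 + 28 + 31 + 30 + 31 + 30 + 31 + 31 + 1 = 1494.

1494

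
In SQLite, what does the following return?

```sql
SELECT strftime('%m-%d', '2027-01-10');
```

`%m-%d` extracts the month-day: 01-10.

01-10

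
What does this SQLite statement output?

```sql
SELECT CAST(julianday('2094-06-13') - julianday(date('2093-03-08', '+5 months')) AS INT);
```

Adding +5 months to 2093-03-08 gives 2093-08-08.
23 days remain in August 2093 after the 8th (31 − 8).
Full months from September 2093 through May 2094 contribute their day counts.
Then 13 days into June 2094.
Total: 23 + 30 + 31 + 30 + 31 + 31 + 28 + 31 + 30 + 31 + 13 = 309.

309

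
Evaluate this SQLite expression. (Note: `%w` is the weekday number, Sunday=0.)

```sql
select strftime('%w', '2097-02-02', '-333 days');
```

First apply '-333 days': 2097-02-02 → 2096-03-06.
2096-03-06 is a Tuesday; with Sunday=0 that is 2.

2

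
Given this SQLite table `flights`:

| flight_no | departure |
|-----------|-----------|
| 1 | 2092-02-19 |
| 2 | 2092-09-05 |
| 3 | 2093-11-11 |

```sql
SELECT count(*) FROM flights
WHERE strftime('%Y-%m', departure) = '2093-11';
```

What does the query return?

Rows with year-month 2093-11: 2093-11-11 → 1.

1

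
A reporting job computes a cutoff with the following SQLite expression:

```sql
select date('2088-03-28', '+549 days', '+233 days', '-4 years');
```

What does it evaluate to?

2086-05-19

Applying '+549 days' to 2088-03-28: counting 549 days forward gives 2089-09-28.
Applying '+233 days' to 2089-09-28: counting 233 days forward gives 2090-05-19.
Adding -4 years to 2090-05-19 gives 2086-05-19.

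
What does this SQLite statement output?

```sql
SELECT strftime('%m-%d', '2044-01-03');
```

`%m-%d` extracts the month-day: 01-03.

01-03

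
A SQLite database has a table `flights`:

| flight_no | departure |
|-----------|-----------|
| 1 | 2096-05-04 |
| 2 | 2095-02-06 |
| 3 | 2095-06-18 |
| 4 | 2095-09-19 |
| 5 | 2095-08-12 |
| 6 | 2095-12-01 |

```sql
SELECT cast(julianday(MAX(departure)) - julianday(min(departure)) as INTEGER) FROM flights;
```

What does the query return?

453

MIN = 2095-02-06, MAX = 2096-05-04.
22 days remain in February 2095 after the 6th (28 − 6).
Full months from March 2095 through April 2096 contribute their day counts.
Then 4 days into May 2096.
Total: 22 + 31 + 30 + 31 + 30 + 31 + 31 + 30 + 31 + 30 + 31 + 31 + 29 + 31 + 30 + 4 = 453.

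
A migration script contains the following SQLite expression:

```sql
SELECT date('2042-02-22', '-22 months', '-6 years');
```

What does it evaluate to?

Adding -22 months to 2042-02-22 gives 2040-04-22.
Adding -6 years to 2040-04-22 gives 2034-04-22.

2034-04-22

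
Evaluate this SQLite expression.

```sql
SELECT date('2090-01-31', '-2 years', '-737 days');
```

Adding -2 years to 2090-01-31 gives 2088-01-31.
Applying '-737 days' to 2088-01-31: counting 737 days back gives 2086-01-24.

2086-01-24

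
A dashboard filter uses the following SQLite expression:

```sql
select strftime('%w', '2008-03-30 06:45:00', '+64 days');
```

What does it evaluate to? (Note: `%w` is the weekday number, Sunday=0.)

First apply '+64 days': 2008-03-30 06:45:00 → 2008-06-02 06:45:00.
2008-06-02 is a Monday; with Sunday=0 that is 1.

1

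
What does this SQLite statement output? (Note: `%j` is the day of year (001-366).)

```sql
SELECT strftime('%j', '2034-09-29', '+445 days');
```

352

First apply '+445 days': 2034-09-29 → 2035-12-18.
Day-of-year for 2035-12-18: days since 2035-01-01 inclusive = 352, zero-padded to 352.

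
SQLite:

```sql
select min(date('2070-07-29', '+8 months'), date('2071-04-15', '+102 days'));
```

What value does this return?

date('2070-07-29', '+8 months') → 2071-03-29.
date('2071-04-15', '+102 days') → 2071-07-26.
Earlier of the two is 2071-03-29.

2071-03-29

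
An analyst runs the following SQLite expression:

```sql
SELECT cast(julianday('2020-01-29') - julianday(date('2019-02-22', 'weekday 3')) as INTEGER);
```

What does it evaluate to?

336

`weekday 3` advances to the next Wednesday; 2019-02-22 is a Friday, so it moves forward to 2019-02-27.
1 day remains in February 2019 after the 27th (28 − 27).
Full months from March 2019 through December 2019 contribute their day counts.
Then 29 days into January 2020.
Total: 1 + 31 + 30 + 31 + 30 + 31 + 31 + 30 + 31 + 30 + 31 + 29 = 336.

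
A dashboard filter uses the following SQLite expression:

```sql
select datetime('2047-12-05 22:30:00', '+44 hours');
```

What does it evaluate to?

+44 hours from 2047-12-05 22:30:00 is 2047-12-07 18:30:00 (crosses midnight).

2047-12-07 18:30:00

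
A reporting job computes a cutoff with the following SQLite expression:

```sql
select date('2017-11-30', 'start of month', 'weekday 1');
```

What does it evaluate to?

`start of month` rewinds 2017-11-30 to 2017-11-01.
`weekday 1` advances to the next Monday; 2017-11-01 is a Wednesday, so it moves forward to 2017-11-06.

2017-11-06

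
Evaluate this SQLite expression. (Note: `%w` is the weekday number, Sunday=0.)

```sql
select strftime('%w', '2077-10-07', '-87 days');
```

1

First apply '-87 days': 2077-10-07 → 2077-07-12.
2077-07-12 is a Monday; with Sunday=0 that is 1.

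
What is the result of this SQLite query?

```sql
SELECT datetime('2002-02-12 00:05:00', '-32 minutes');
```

-32 minutes from 2002-02-12 00:05:00 is 2002-02-11 23:33:00.

2002-02-11 23:33:00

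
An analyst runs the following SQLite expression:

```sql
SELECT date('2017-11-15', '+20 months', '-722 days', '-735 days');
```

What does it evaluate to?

Adding +20 months to 2017-11-15 gives 2019-07-15.
Applying '-722 days' to 2019-07-15: counting 722 days back gives 2017-07-23.
Applying '-735 days' to 2017-07-23: counting 735 days back gives 2015-07-19.

2015-07-19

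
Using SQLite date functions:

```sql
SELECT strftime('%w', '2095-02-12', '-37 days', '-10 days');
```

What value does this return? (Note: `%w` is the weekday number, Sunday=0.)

First apply '-37 days', '-10 days': 2095-02-12 → 2094-12-27.
2094-12-27 is a Monday; with Sunday=0 that is 1.

1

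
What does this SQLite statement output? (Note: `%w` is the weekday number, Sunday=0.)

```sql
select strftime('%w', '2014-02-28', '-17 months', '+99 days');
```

First apply '-17 months', '+99 days': 2014-02-28 → 2013-01-05.
2013-01-05 is a Saturday; with Sunday=0 that is 6.

6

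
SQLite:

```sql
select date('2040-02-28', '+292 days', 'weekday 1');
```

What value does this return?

Applying '+292 days' to 2040-02-28: counting 292 days forward gives 2040-12-16.
`weekday 1` advances to the next Monday; 2040-12-16 is a Sunday, so it moves forward to 2040-12-17.

2040-12-17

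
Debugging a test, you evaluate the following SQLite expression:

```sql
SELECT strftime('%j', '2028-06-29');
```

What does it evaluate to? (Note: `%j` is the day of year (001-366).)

Day-of-year for 2028-06-29: days since 2028-01-01 inclusive = 181, zero-padded to 181.

181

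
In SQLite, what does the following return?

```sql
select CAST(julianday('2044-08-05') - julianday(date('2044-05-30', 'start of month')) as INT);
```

96

`start of month` rewinds 2044-05-30 to 2044-05-01.
30 days remain in May 2044 after the 1st (31 − 1).
June 2044: 30 days.
July 2044: 31 days.
Then 5 days into August 2044.
Total: 30 + 30 + 31 + 5 = 96.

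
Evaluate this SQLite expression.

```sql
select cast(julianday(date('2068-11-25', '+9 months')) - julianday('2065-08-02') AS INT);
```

1484

Adding +9 months to 2068-11-25 gives 2069-08-25.
29 days remain in August 2065 after the 2nd (31 − 2).
Full months from September 2065 through July 2069 contribute their day counts.
Then 25 days into August 2069.
Total: 29 + 30 + 31 + 30 + 31 + 31 + 28 + 31 + 30 + 31 + 30 + 31 + 31 + 30 + 31 + 30 + 31 + 31 + 28 + 31 + 30 + 31 + 30 + 31 + 31 + 30 + 31 + 30 + 31 + 31 + 29 + 31 + 30 + 31 + 30 + 31 + 31 + 30 + 31 + 30 + 31 + 31 + 28 + 31 + 30 + 31 + 30 + 31 + 25 = 1484.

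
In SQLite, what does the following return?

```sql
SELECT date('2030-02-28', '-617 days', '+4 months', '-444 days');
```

2027-08-04

Applying '-617 days' to 2030-02-28: counting 617 days back gives 2028-06-21.
Adding +4 months to 2028-06-21 gives 2028-10-21.
Applying '-444 days' to 2028-10-21: counting 444 days back gives 2027-08-04.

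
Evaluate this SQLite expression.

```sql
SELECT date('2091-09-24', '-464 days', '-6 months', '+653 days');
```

2091-10-01

Applying '-464 days' to 2091-09-24: counting 464 days back gives 2090-06-17.
Adding -6 months to 2090-06-17 gives 2089-12-17.
Applying '+653 days' to 2089-12-17: counting 653 days forward gives 2091-10-01.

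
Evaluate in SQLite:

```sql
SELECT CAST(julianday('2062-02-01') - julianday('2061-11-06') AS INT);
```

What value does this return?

24 days remain in November 2061 after the 6th (30 − 6).
December 2061: 31 days.
January 2062: 31 days.
Then 1 day into February 2062.
Total: 24 + 31 + 31 + 1 = 87.

87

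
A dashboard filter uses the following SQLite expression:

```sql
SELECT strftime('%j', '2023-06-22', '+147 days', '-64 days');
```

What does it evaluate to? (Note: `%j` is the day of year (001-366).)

First apply '+147 days', '-64 days': 2023-06-22 → 2023-09-13.
Day-of-year for 2023-09-13: days since 2023-01-01 inclusive = 256, zero-padded to 256.

256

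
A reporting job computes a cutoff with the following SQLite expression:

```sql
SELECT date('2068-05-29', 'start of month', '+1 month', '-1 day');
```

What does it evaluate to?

2068-05-31

`start of month` rewinds 2068-05-29 to 2068-05-01.
Adding +1 month to 2068-05-01 gives 2068-06-01.
Going back 1 day from 2068-06-01 reaches 2068-05-31 (last day of May, 31 days).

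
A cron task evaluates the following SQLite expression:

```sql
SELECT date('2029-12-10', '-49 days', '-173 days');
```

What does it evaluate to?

Applying '-49 days' to 2029-12-10: counting 49 days back gives 2029-10-22.
Applying '-173 days' to 2029-10-22: counting 173 days back gives 2029-05-02.

2029-05-02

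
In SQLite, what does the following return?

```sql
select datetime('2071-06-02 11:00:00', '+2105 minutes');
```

2071-06-03 22:05:00

2105 minutes = 35h 5m; +2105 minutes from 2071-06-02 11:00:00 is 2071-06-03 22:05:00 (crosses midnight).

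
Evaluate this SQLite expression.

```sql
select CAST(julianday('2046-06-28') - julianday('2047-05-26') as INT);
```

-332

2 days remain in June 2046 after the 28th (30 − 28).
Full months from July 2046 through April 2047 contribute their day counts.
Then 26 days into May 2047.
Total: 2 + 31 + 31 + 30 + 31 + 30 + 31 + 31 + 28 + 31 + 30 + 26 = 332.
The subtraction is earlier − later, so the result is −332 → -332.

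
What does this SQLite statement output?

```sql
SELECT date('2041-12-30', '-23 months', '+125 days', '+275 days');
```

2041-03-05

Adding -23 months to 2041-12-30 gives 2040-01-30.
Applying '+125 days' to 2040-01-30: counting 125 days forward gives 2040-06-03.
Applying '+275 days' to 2040-06-03: counting 275 days forward gives 2041-03-05.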